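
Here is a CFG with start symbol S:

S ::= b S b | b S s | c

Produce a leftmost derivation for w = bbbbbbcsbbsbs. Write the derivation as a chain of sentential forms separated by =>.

S => bSs => bbSbs => bbbSsbs => bbbbSbsbs => bbbbbSbbsbs => bbbbbbSsbbsbs => bbbbbbcsbbsbs

S => bSs   [S ::= b S s]
bSs => bbSbs   [S ::= b S b]
bbSbs => bbbSsbs   [S ::= b S s]
bbbSsbs => bbbbSbsbs   [S ::= b S b]
bbbbSbsbs => bbbbbSbbsbs   [S ::= b S b]
bbbbbSbbsbs => bbbbbbSsbbsbs   [S ::= b S s]
bbbbbbSsbbsbs => bbbbbbcsbbsbs   [S ::= c]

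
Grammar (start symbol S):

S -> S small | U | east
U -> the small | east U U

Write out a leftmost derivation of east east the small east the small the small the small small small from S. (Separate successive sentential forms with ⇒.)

S ⇒ S small ⇒ S small small ⇒ U small small ⇒ east U U small small ⇒ east east U U U small small ⇒ east east the small U U small small ⇒ east east the small east U U U small small ⇒ east east the small east the small U U small small ⇒ east east the small east the small the small U small small ⇒ east east the small east the small the small the small small small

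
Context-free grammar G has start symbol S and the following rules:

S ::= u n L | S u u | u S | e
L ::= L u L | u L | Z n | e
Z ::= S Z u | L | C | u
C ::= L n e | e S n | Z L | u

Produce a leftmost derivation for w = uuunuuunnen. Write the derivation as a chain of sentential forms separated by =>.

S => uS   [S ::= u S]
uS => uuS   [S ::= u S]
uuS => uuunL   [S ::= u n L]
uuunL => uuunuL   [L ::= u L]
uuunuL => uuunuZn   [L ::= Z n]
uuunuZn => uuunuCn   [Z ::= C]
uuunuCn => uuunuLnen   [C ::= L n e]
uuunuLnen => uuunuuLnen   [L ::= u L]
uuunuuLnen => uuunuuZnnen   [L ::= Z n]
uuunuuZnnen => uuunuuunnen   [Z ::= u]

S=>uS=>uuS=>uuunL=>uuunuL=>uuunuZn=>uuunuCn=>uuunuLnen=>uuunuuLnen=>uuunuuZnnen=>uuunuuunnen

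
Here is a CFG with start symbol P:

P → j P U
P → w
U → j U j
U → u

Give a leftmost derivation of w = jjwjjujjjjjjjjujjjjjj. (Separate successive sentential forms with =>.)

P => jPU   [P → j P U]
jPU => jjPUU   [P → j P U]
jjPUU => jjwUU   [P → w]
jjwUU => jjwjUjU   [U → j U j]
jjwjUjU => jjwjjUjjU   [U → j U j]
jjwjjUjjU => jjwjjujjU   [U → u]
jjwjjujjU => jjwjjujjjUj   [U → j U j]
jjwjjujjjUj => jjwjjujjjjUjj   [U → j U j]
jjwjjujjjjUjj => jjwjjujjjjjUjjj   [U → j U j]
jjwjjujjjjjUjjj => jjwjjujjjjjjUjjjj   [U → j U j]
jjwjjujjjjjjUjjjj => jjwjjujjjjjjjUjjjjj   [U → j U j]
jjwjjujjjjjjjUjjjjj => jjwjjujjjjjjjjUjjjjjj   [U → j U j]
jjwjjujjjjjjjjUjjjjjj => jjwjjujjjjjjjjujjjjjj   [U → u]

P => jPU => jjPUU => jjwUU => jjwjUjU => jjwjjUjjU => jjwjjujjU => jjwjjujjjUj => jjwjjujjjjUjj => jjwjjujjjjjUjjj => jjwjjujjjjjjUjjjj => jjwjjujjjjjjjUjjjjj => jjwjjujjjjjjjjUjjjjjj => jjwjjujjjjjjjjujjjjjj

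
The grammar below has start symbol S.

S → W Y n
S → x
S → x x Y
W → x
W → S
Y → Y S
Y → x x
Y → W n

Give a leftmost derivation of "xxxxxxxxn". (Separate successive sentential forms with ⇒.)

S ⇒ WYn   [S → W Y n]
WYn ⇒ SYn   [W → S]
SYn ⇒ xxYYn   [S → x x Y]
xxYYn ⇒ xxYSYn   [Y → Y S]
xxYSYn ⇒ xxYSSYn   [Y → Y S]
xxYSSYn ⇒ xxxxSSYn   [Y → x x]
xxxxSSYn ⇒ xxxxxSYn   [S → x]
xxxxxSYn ⇒ xxxxxxYn   [S → x]
xxxxxxYn ⇒ xxxxxxxxn   [Y → x x]

S ⇒ WYn ⇒ SYn ⇒ xxYYn ⇒ xxYSYn ⇒ xxYSSYn ⇒ xxxxSSYn ⇒ xxxxxSYn ⇒ xxxxxxYn ⇒ xxxxxxxxn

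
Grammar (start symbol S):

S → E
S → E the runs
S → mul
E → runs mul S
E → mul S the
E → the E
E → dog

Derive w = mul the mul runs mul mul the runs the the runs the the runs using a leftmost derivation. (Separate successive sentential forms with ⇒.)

S ⇒ E the runs ⇒ mul S the the runs ⇒ mul E the runs the the runs ⇒ mul the E the runs the the runs ⇒ mul the mul S the the runs the the runs ⇒ mul the mul E the runs the the runs the the runs ⇒ mul the mul runs mul S the runs the the runs the the runs ⇒ mul the mul runs mul mul the runs the the runs the the runs

S ⇒ E the runs   [S → E the runs]
E the runs ⇒ mul S the the runs   [E → mul S the]
mul S the the runs ⇒ mul E the runs the the runs   [S → E the runs]
mul E the runs the the runs ⇒ mul the E the runs the the runs   [E → the E]
mul the E the runs the the runs ⇒ mul the mul S the the runs the the runs   [E → mul S the]
mul the mul S the the runs the the runs ⇒ mul the mul E the runs the the runs the the runs   [S → E the runs]
mul the mul E the runs the the runs the the runs ⇒ mul the mul runs mul S the runs the the runs the the runs   [E → runs mul S]
mul the mul runs mul S the runs the the runs the the runs ⇒ mul the mul runs mul mul the runs the the runs the the runs   [S → mul]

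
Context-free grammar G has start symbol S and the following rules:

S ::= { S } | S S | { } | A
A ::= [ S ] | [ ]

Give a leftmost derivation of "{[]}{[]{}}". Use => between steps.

S => SS => {S}S => {A}S => {[]}S => {[]}{S} => {[]}{SS} => {[]}{AS} => {[]}{[]S} => {[]}{[]{}}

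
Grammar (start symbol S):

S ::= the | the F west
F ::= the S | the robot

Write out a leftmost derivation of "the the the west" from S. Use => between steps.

S => the F west => the the S west => the the the west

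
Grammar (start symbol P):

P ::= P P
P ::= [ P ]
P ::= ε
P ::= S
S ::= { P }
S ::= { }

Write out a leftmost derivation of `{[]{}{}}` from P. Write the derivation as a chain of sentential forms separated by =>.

P => PP   [P ::= P P]
PP => PPP   [P ::= P P]
PPP => SPP   [P ::= S]
SPP => {P}PP   [S ::= { P }]
{P}PP => {PP}PP   [P ::= P P]
{PP}PP => {PPP}PP   [P ::= P P]
{PPP}PP => {[P]PP}PP   [P ::= [ P ]]
{[P]PP}PP => {[]PP}PP   [P ::= ε]
{[]PP}PP => {[]SP}PP   [P ::= S]
{[]SP}PP => {[]{}P}PP   [S ::= { }]
{[]{}P}PP => {[]{}S}PP   [P ::= S]
{[]{}S}PP => {[]{}{}}PP   [S ::= { }]
{[]{}{}}PP => {[]{}{}}P   [P ::= ε]
{[]{}{}}P => {[]{}{}}   [P ::= ε]

P=>PP=>PPP=>SPP=>{P}PP=>{PP}PP=>{PPP}PP=>{[P]PP}PP=>{[]PP}PP=>{[]SP}PP=>{[]{}P}PP=>{[]{}S}PP=>{[]{}{}}PP=>{[]{}{}}P=>{[]{}{}}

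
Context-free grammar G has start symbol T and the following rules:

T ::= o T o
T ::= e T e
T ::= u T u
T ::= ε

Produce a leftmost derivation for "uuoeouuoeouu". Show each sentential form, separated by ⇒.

T⇒uTu⇒uuTuu⇒uuoTouu⇒uuoeTeouu⇒uuoeoToeouu⇒uuoeouTuoeouu⇒uuoeouuoeouu

T ⇒ uTu   [T ::= u T u]
uTu ⇒ uuTuu   [T ::= u T u]
uuTuu ⇒ uuoTouu   [T ::= o T o]
uuoTouu ⇒ uuoeTeouu   [T ::= e T e]
uuoeTeouu ⇒ uuoeoToeouu   [T ::= o T o]
uuoeoToeouu ⇒ uuoeouTuoeouu   [T ::= u T u]
uuoeouTuoeouu ⇒ uuoeouuoeouu   [T ::= ε]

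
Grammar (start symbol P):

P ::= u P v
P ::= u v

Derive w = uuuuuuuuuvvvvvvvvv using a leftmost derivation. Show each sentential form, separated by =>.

P => uPv => uuPvv => uuuPvvv => uuuuPvvvv => uuuuuPvvvvv => uuuuuuPvvvvvv => uuuuuuuPvvvvvvv => uuuuuuuuPvvvvvvvv => uuuuuuuuuvvvvvvvvv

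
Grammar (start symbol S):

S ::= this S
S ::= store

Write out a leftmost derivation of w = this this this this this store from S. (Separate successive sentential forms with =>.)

S => this S => this this S => this this this S => this this this this S => this this this this this S => this this this this this store

S => this S   [S ::= this S]
this S => this this S   [S ::= this S]
this this S => this this this S   [S ::= this S]
this this this S => this this this this S   [S ::= this S]
this this this this S => this this this this this S   [S ::= this S]
this this this this this S => this this this this this store   [S ::= store]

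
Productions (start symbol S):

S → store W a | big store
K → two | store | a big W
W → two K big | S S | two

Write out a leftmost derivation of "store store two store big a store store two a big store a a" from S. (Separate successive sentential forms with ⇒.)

S ⇒ store W a ⇒ store S S a ⇒ store store W a S a ⇒ store store two K big a S a ⇒ store store two store big a S a ⇒ store store two store big a store W a a ⇒ store store two store big a store S S a a ⇒ store store two store big a store store W a S a a ⇒ store store two store big a store store two a S a a ⇒ store store two store big a store store two a big store a a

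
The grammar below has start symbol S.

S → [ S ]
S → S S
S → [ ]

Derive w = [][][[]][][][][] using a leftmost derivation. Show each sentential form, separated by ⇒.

S ⇒ SS ⇒ SSS ⇒ SSSS ⇒ SSSSS ⇒ SSSSSS ⇒ []SSSSS ⇒ []SSSSSS ⇒ [][]SSSSS ⇒ [][][S]SSSS ⇒ [][][[]]SSSS ⇒ [][][[]][]SSS ⇒ [][][[]][][]SS ⇒ [][][[]][][][]S ⇒ [][][[]][][][][]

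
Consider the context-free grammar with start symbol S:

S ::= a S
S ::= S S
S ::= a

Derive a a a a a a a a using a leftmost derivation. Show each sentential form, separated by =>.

S => S S => a S S => a S S S => a S S S S => a S S S S S => a a S S S S => a a a S S S S => a a a a S S S S => a a a a a S S S => a a a a a a S S => a a a a a a a S => a a a a a a a a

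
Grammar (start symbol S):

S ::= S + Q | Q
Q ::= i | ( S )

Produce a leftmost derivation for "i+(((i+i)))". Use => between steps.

S => S+Q => Q+Q => i+Q => i+(S) => i+(Q) => i+((S)) => i+((Q)) => i+(((S))) => i+(((S+Q))) => i+(((Q+Q))) => i+(((i+Q))) => i+(((i+i)))

S => S+Q   [S ::= S + Q]
S+Q => Q+Q   [S ::= Q]
Q+Q => i+Q   [Q ::= i]
i+Q => i+(S)   [Q ::= ( S )]
i+(S) => i+(Q)   [S ::= Q]
i+(Q) => i+((S))   [Q ::= ( S )]
i+((S)) => i+((Q))   [S ::= Q]
i+((Q)) => i+(((S)))   [Q ::= ( S )]
i+(((S))) => i+(((S+Q)))   [S ::= S + Q]
i+(((S+Q))) => i+(((Q+Q)))   [S ::= Q]
i+(((Q+Q))) => i+(((i+Q)))   [Q ::= i]
i+(((i+Q))) => i+(((i+i)))   [Q ::= i]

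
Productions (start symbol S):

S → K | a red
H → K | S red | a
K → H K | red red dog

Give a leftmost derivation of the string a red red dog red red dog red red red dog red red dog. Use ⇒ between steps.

S ⇒ K   [S → K]
K ⇒ H K   [K → H K]
H K ⇒ K K   [H → K]
K K ⇒ H K K   [K → H K]
H K K ⇒ S red K K   [H → S red]
S red K K ⇒ K red K K   [S → K]
K red K K ⇒ H K red K K   [K → H K]
H K red K K ⇒ K K red K K   [H → K]
K K red K K ⇒ H K K red K K   [K → H K]
H K K red K K ⇒ a K K red K K   [H → a]
a K K red K K ⇒ a red red dog K red K K   [K → red red dog]
a red red dog K red K K ⇒ a red red dog red red dog red K K   [K → red red dog]
a red red dog red red dog red K K ⇒ a red red dog red red dog red red red dog K   [K → red red dog]
a red red dog red red dog red red red dog K ⇒ a red red dog red red dog red red red dog red red dog   [K → red red dog]

S ⇒ K ⇒ H K ⇒ K K ⇒ H K K ⇒ S red K K ⇒ K red K K ⇒ H K red K K ⇒ K K red K K ⇒ H K K red K K ⇒ a K K red K K ⇒ a red red dog K red K K ⇒ a red red dog red red dog red K K ⇒ a red red dog red red dog red red red dog K ⇒ a red red dog red red dog red red red dog red red dog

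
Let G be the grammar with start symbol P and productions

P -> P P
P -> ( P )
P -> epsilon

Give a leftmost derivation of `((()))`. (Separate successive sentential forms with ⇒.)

P ⇒ PP   [P -> P P]
PP ⇒ PPP   [P -> P P]
PPP ⇒ PPPP   [P -> P P]
PPPP ⇒ PPPPP   [P -> P P]
PPPPP ⇒ (P)PPPP   [P -> ( P )]
(P)PPPP ⇒ ((P))PPPP   [P -> ( P )]
((P))PPPP ⇒ (((P)))PPPP   [P -> ( P )]
(((P)))PPPP ⇒ ((()))PPPP   [P -> epsilon]
((()))PPPP ⇒ ((()))PPP   [P -> epsilon]
((()))PPP ⇒ ((()))PP   [P -> epsilon]
((()))PP ⇒ ((()))P   [P -> epsilon]
((()))P ⇒ ((()))   [P -> epsilon]

P ⇒ PP ⇒ PPP ⇒ PPPP ⇒ PPPPP ⇒ (P)PPPP ⇒ ((P))PPPP ⇒ (((P)))PPPP ⇒ ((()))PPPP ⇒ ((()))PPP ⇒ ((()))PP ⇒ ((()))P ⇒ ((()))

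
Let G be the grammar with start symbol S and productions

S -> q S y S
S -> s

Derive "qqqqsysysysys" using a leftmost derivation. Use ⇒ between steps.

S⇒qSyS⇒qqSySyS⇒qqqSySySyS⇒qqqqSySySySyS⇒qqqqsySySySyS⇒qqqqsysySySyS⇒qqqqsysysySyS⇒qqqqsysysysyS⇒qqqqsysysysys

S ⇒ qSyS   [S -> q S y S]
qSyS ⇒ qqSySyS   [S -> q S y S]
qqSySyS ⇒ qqqSySySyS   [S -> q S y S]
qqqSySySyS ⇒ qqqqSySySySyS   [S -> q S y S]
qqqqSySySySyS ⇒ qqqqsySySySyS   [S -> s]
qqqqsySySySyS ⇒ qqqqsysySySyS   [S -> s]
qqqqsysySySyS ⇒ qqqqsysysySyS   [S -> s]
qqqqsysysySyS ⇒ qqqqsysysysyS   [S -> s]
qqqqsysysysyS ⇒ qqqqsysysysys   [S -> s]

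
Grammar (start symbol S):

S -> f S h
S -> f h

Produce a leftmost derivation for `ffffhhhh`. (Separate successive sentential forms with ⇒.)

S ⇒ fSh ⇒ ffShh ⇒ fffShhh ⇒ ffffhhhh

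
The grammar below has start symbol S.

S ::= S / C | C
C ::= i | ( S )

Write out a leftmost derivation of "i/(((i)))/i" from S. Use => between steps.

S => S/C => S/C/C => C/C/C => i/C/C => i/(S)/C => i/(C)/C => i/((S))/C => i/((C))/C => i/(((S)))/C => i/(((C)))/C => i/(((i)))/C => i/(((i)))/i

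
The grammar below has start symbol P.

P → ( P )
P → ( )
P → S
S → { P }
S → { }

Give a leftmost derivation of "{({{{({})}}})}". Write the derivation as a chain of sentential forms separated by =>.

P => S   [P → S]
S => {P}   [S → { P }]
{P} => {(P)}   [P → ( P )]
{(P)} => {(S)}   [P → S]
{(S)} => {({P})}   [S → { P }]
{({P})} => {({S})}   [P → S]
{({S})} => {({{P}})}   [S → { P }]
{({{P}})} => {({{S}})}   [P → S]
{({{S}})} => {({{{P}}})}   [S → { P }]
{({{{P}}})} => {({{{(P)}}})}   [P → ( P )]
{({{{(P)}}})} => {({{{(S)}}})}   [P → S]
{({{{(S)}}})} => {({{{({})}}})}   [S → { }]

P=>S=>{P}=>{(P)}=>{(S)}=>{({P})}=>{({S})}=>{({{P}})}=>{({{S}})}=>{({{{P}}})}=>{({{{(P)}}})}=>{({{{(S)}}})}=>{({{{({})}}})}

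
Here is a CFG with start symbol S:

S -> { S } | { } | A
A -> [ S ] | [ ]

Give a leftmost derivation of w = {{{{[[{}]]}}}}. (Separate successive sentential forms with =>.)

S => {S} => {{S}} => {{{S}}} => {{{{S}}}} => {{{{A}}}} => {{{{[S]}}}} => {{{{[A]}}}} => {{{{[[S]]}}}} => {{{{[[{}]]}}}}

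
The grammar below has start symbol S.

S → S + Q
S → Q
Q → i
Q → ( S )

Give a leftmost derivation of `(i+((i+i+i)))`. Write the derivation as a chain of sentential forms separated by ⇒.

S ⇒ Q ⇒ (S) ⇒ (S+Q) ⇒ (Q+Q) ⇒ (i+Q) ⇒ (i+(S)) ⇒ (i+(Q)) ⇒ (i+((S))) ⇒ (i+((S+Q))) ⇒ (i+((S+Q+Q))) ⇒ (i+((Q+Q+Q))) ⇒ (i+((i+Q+Q))) ⇒ (i+((i+i+Q))) ⇒ (i+((i+i+i)))

S ⇒ Q   [S → Q]
Q ⇒ (S)   [Q → ( S )]
(S) ⇒ (S+Q)   [S → S + Q]
(S+Q) ⇒ (Q+Q)   [S → Q]
(Q+Q) ⇒ (i+Q)   [Q → i]
(i+Q) ⇒ (i+(S))   [Q → ( S )]
(i+(S)) ⇒ (i+(Q))   [S → Q]
(i+(Q)) ⇒ (i+((S)))   [Q → ( S )]
(i+((S))) ⇒ (i+((S+Q)))   [S → S + Q]
(i+((S+Q))) ⇒ (i+((S+Q+Q)))   [S → S + Q]
(i+((S+Q+Q))) ⇒ (i+((Q+Q+Q)))   [S → Q]
(i+((Q+Q+Q))) ⇒ (i+((i+Q+Q)))   [Q → i]
(i+((i+Q+Q))) ⇒ (i+((i+i+Q)))   [Q → i]
(i+((i+i+Q))) ⇒ (i+((i+i+i)))   [Q → i]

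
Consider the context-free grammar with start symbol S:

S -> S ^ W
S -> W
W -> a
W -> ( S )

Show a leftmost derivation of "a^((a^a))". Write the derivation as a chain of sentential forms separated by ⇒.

S ⇒ S^W ⇒ W^W ⇒ a^W ⇒ a^(S) ⇒ a^(W) ⇒ a^((S)) ⇒ a^((S^W)) ⇒ a^((W^W)) ⇒ a^((a^W)) ⇒ a^((a^a))

S ⇒ S^W   [S -> S ^ W]
S^W ⇒ W^W   [S -> W]
W^W ⇒ a^W   [W -> a]
a^W ⇒ a^(S)   [W -> ( S )]
a^(S) ⇒ a^(W)   [S -> W]
a^(W) ⇒ a^((S))   [W -> ( S )]
a^((S)) ⇒ a^((S^W))   [S -> S ^ W]
a^((S^W)) ⇒ a^((W^W))   [S -> W]
a^((W^W)) ⇒ a^((a^W))   [W -> a]
a^((a^W)) ⇒ a^((a^a))   [W -> a]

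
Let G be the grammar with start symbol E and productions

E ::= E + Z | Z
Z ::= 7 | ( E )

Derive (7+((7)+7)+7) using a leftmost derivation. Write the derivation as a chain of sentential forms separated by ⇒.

E ⇒ Z ⇒ (E) ⇒ (E+Z) ⇒ (E+Z+Z) ⇒ (Z+Z+Z) ⇒ (7+Z+Z) ⇒ (7+(E)+Z) ⇒ (7+(E+Z)+Z) ⇒ (7+(Z+Z)+Z) ⇒ (7+((E)+Z)+Z) ⇒ (7+((Z)+Z)+Z) ⇒ (7+((7)+Z)+Z) ⇒ (7+((7)+7)+Z) ⇒ (7+((7)+7)+7)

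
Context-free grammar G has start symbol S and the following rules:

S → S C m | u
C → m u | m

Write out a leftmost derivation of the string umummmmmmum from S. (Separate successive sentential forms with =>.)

S => SCm => SCmCm => SCmCmCm => SCmCmCmCm => uCmCmCmCm => umumCmCmCm => umummmCmCm => umummmmmCm => umummmmmmum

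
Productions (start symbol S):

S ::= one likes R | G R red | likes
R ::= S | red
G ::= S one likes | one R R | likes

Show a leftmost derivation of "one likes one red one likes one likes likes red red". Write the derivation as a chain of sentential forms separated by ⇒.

S ⇒ one likes R ⇒ one likes S ⇒ one likes G R red ⇒ one likes one R R R red ⇒ one likes one red R R red ⇒ one likes one red S R red ⇒ one likes one red one likes R R red ⇒ one likes one red one likes S R red ⇒ one likes one red one likes one likes R R red ⇒ one likes one red one likes one likes S R red ⇒ one likes one red one likes one likes likes R red ⇒ one likes one red one likes one likes likes red red

S ⇒ one likes R   [S ::= one likes R]
one likes R ⇒ one likes S   [R ::= S]
one likes S ⇒ one likes G R red   [S ::= G R red]
one likes G R red ⇒ one likes one R R R red   [G ::= one R R]
one likes one R R R red ⇒ one likes one red R R red   [R ::= red]
one likes one red R R red ⇒ one likes one red S R red   [R ::= S]
one likes one red S R red ⇒ one likes one red one likes R R red   [S ::= one likes R]
one likes one red one likes R R red ⇒ one likes one red one likes S R red   [R ::= S]
one likes one red one likes S R red ⇒ one likes one red one likes one likes R R red   [S ::= one likes R]
one likes one red one likes one likes R R red ⇒ one likes one red one likes one likes S R red   [R ::= S]
one likes one red one likes one likes S R red ⇒ one likes one red one likes one likes likes R red   [S ::= likes]
one likes one red one likes one likes likes R red ⇒ one likes one red one likes one likes likes red red   [R ::= red]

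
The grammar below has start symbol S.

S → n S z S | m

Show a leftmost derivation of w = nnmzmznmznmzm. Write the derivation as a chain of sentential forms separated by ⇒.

S ⇒ nSzS ⇒ nnSzSzS ⇒ nnmzSzS ⇒ nnmzmzS ⇒ nnmzmznSzS ⇒ nnmzmznmzS ⇒ nnmzmznmznSzS ⇒ nnmzmznmznmzS ⇒ nnmzmznmznmzm

S ⇒ nSzS   [S → n S z S]
nSzS ⇒ nnSzSzS   [S → n S z S]
nnSzSzS ⇒ nnmzSzS   [S → m]
nnmzSzS ⇒ nnmzmzS   [S → m]
nnmzmzS ⇒ nnmzmznSzS   [S → n S z S]
nnmzmznSzS ⇒ nnmzmznmzS   [S → m]
nnmzmznmzS ⇒ nnmzmznmznSzS   [S → n S z S]
nnmzmznmznSzS ⇒ nnmzmznmznmzS   [S → m]
nnmzmznmznmzS ⇒ nnmzmznmznmzm   [S → m]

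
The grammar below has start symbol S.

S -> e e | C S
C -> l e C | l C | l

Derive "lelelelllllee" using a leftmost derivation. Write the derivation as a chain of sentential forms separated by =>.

S => CS => leCS => leleCS => leleleCS => lelelelCS => lelelellCS => lelelelllS => lelelelllCS => lelelellllS => lelelellllCS => lelelelllllS => lelelelllllee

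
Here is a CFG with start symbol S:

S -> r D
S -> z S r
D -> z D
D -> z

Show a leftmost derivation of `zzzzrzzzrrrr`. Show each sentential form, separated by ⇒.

S ⇒ zSr   [S -> z S r]
zSr ⇒ zzSrr   [S -> z S r]
zzSrr ⇒ zzzSrrr   [S -> z S r]
zzzSrrr ⇒ zzzzSrrrr   [S -> z S r]
zzzzSrrrr ⇒ zzzzrDrrrr   [S -> r D]
zzzzrDrrrr ⇒ zzzzrzDrrrr   [D -> z D]
zzzzrzDrrrr ⇒ zzzzrzzDrrrr   [D -> z D]
zzzzrzzDrrrr ⇒ zzzzrzzzrrrr   [D -> z]

S ⇒ zSr ⇒ zzSrr ⇒ zzzSrrr ⇒ zzzzSrrrr ⇒ zzzzrDrrrr ⇒ zzzzrzDrrrr ⇒ zzzzrzzDrrrr ⇒ zzzzrzzzrrrr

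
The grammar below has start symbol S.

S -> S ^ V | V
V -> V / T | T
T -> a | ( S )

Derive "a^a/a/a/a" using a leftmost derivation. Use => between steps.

S=>S^V=>V^V=>T^V=>a^V=>a^V/T=>a^V/T/T=>a^V/T/T/T=>a^T/T/T/T=>a^a/T/T/T=>a^a/a/T/T=>a^a/a/a/T=>a^a/a/a/a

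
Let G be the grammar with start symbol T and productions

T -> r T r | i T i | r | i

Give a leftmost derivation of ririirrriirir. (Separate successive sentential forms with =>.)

T => rTr => riTir => rirTrir => ririTirir => ririiTiirir => ririirTriirir => ririirrriirir

T => rTr   [T -> r T r]
rTr => riTir   [T -> i T i]
riTir => rirTrir   [T -> r T r]
rirTrir => ririTirir   [T -> i T i]
ririTirir => ririiTiirir   [T -> i T i]
ririiTiirir => ririirTriirir   [T -> r T r]
ririirTriirir => ririirrriirir   [T -> r]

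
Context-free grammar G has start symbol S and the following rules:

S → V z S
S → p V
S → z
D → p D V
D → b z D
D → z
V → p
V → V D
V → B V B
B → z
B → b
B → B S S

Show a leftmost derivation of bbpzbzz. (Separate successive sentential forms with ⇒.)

S ⇒ VzS   [S → V z S]
VzS ⇒ BVBzS   [V → B V B]
BVBzS ⇒ bVBzS   [B → b]
bVBzS ⇒ bBVBBzS   [V → B V B]
bBVBBzS ⇒ bbVBBzS   [B → b]
bbVBBzS ⇒ bbpBBzS   [V → p]
bbpBBzS ⇒ bbpzBzS   [B → z]
bbpzBzS ⇒ bbpzbzS   [B → b]
bbpzbzS ⇒ bbpzbzz   [S → z]

S⇒VzS⇒BVBzS⇒bVBzS⇒bBVBBzS⇒bbVBBzS⇒bbpBBzS⇒bbpzBzS⇒bbpzbzS⇒bbpzbzz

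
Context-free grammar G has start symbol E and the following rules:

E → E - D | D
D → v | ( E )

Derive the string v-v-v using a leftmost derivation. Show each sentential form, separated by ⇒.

E ⇒ E-D ⇒ E-D-D ⇒ D-D-D ⇒ v-D-D ⇒ v-v-D ⇒ v-v-v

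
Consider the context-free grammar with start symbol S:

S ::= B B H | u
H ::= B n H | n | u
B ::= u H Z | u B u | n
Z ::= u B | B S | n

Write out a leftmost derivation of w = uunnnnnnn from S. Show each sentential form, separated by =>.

S=>BBH=>uHZBH=>uBnHZBH=>uuHZnHZBH=>uunZnHZBH=>uunnnHZBH=>uunnnnZBH=>uunnnnnBH=>uunnnnnnH=>uunnnnnnn

S => BBH   [S ::= B B H]
BBH => uHZBH   [B ::= u H Z]
uHZBH => uBnHZBH   [H ::= B n H]
uBnHZBH => uuHZnHZBH   [B ::= u H Z]
uuHZnHZBH => uunZnHZBH   [H ::= n]
uunZnHZBH => uunnnHZBH   [Z ::= n]
uunnnHZBH => uunnnnZBH   [H ::= n]
uunnnnZBH => uunnnnnBH   [Z ::= n]
uunnnnnBH => uunnnnnnH   [B ::= n]
uunnnnnnH => uunnnnnnn   [H ::= n]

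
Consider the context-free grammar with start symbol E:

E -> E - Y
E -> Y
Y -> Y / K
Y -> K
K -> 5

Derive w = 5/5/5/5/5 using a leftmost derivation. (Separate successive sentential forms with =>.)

E=>Y=>Y/K=>Y/K/K=>Y/K/K/K=>Y/K/K/K/K=>K/K/K/K/K=>5/K/K/K/K=>5/5/K/K/K=>5/5/5/K/K=>5/5/5/5/K=>5/5/5/5/5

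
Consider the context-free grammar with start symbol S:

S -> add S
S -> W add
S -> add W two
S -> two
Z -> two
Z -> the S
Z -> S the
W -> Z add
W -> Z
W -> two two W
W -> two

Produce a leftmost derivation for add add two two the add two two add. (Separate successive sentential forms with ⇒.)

S ⇒ add S ⇒ add add S ⇒ add add W add ⇒ add add two two W add ⇒ add add two two Z add ⇒ add add two two the S add ⇒ add add two two the add W two add ⇒ add add two two the add two two add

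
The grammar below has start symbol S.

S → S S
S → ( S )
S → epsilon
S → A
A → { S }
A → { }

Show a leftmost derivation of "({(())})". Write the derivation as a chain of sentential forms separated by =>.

S=>(S)=>(A)=>({S})=>({SS})=>({(S)S})=>({((S))S})=>({(())S})=>({(())})

S => (S)   [S → ( S )]
(S) => (A)   [S → A]
(A) => ({S})   [A → { S }]
({S}) => ({SS})   [S → S S]
({SS}) => ({(S)S})   [S → ( S )]
({(S)S}) => ({((S))S})   [S → ( S )]
({((S))S}) => ({(())S})   [S → epsilon]
({(())S}) => ({(())})   [S → epsilon]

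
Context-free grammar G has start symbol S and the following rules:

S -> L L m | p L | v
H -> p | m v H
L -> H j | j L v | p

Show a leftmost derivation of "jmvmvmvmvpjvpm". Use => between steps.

S => LLm => jLvLm => jHjvLm => jmvHjvLm => jmvmvHjvLm => jmvmvmvHjvLm => jmvmvmvmvHjvLm => jmvmvmvmvpjvLm => jmvmvmvmvpjvpm

S => LLm   [S -> L L m]
LLm => jLvLm   [L -> j L v]
jLvLm => jHjvLm   [L -> H j]
jHjvLm => jmvHjvLm   [H -> m v H]
jmvHjvLm => jmvmvHjvLm   [H -> m v H]
jmvmvHjvLm => jmvmvmvHjvLm   [H -> m v H]
jmvmvmvHjvLm => jmvmvmvmvHjvLm   [H -> m v H]
jmvmvmvmvHjvLm => jmvmvmvmvpjvLm   [H -> p]
jmvmvmvmvpjvLm => jmvmvmvmvpjvpm   [L -> p]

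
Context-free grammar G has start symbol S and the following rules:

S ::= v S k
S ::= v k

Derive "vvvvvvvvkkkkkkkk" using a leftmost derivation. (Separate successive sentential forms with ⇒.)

S⇒vSk⇒vvSkk⇒vvvSkkk⇒vvvvSkkkk⇒vvvvvSkkkkk⇒vvvvvvSkkkkkk⇒vvvvvvvSkkkkkkk⇒vvvvvvvvkkkkkkkk

S ⇒ vSk   [S ::= v S k]
vSk ⇒ vvSkk   [S ::= v S k]
vvSkk ⇒ vvvSkkk   [S ::= v S k]
vvvSkkk ⇒ vvvvSkkkk   [S ::= v S k]
vvvvSkkkk ⇒ vvvvvSkkkkk   [S ::= v S k]
vvvvvSkkkkk ⇒ vvvvvvSkkkkkk   [S ::= v S k]
vvvvvvSkkkkkk ⇒ vvvvvvvSkkkkkkk   [S ::= v S k]
vvvvvvvSkkkkkkk ⇒ vvvvvvvvkkkkkkkk   [S ::= v k]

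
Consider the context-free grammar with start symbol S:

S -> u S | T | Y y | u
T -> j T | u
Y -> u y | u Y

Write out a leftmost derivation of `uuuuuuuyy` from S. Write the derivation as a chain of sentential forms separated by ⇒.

S ⇒ Yy ⇒ uYy ⇒ uuYy ⇒ uuuYy ⇒ uuuuYy ⇒ uuuuuYy ⇒ uuuuuuYy ⇒ uuuuuuuyy

S ⇒ Yy   [S -> Y y]
Yy ⇒ uYy   [Y -> u Y]
uYy ⇒ uuYy   [Y -> u Y]
uuYy ⇒ uuuYy   [Y -> u Y]
uuuYy ⇒ uuuuYy   [Y -> u Y]
uuuuYy ⇒ uuuuuYy   [Y -> u Y]
uuuuuYy ⇒ uuuuuuYy   [Y -> u Y]
uuuuuuYy ⇒ uuuuuuuyy   [Y -> u y]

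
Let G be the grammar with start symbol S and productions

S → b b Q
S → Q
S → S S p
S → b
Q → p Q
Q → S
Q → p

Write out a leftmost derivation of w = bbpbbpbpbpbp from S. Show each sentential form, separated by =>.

S => SSp   [S → S S p]
SSp => bbQSp   [S → b b Q]
bbQSp => bbpQSp   [Q → p Q]
bbpQSp => bbpSSp   [Q → S]
bbpSSp => bbpSSpSp   [S → S S p]
bbpSSpSp => bbpSSpSpSp   [S → S S p]
bbpSSpSpSp => bbpSSpSpSpSp   [S → S S p]
bbpSSpSpSpSp => bbpbSpSpSpSp   [S → b]
bbpbSpSpSpSp => bbpbbpSpSpSp   [S → b]
bbpbbpSpSpSp => bbpbbpbpSpSp   [S → b]
bbpbbpbpSpSp => bbpbbpbpbpSp   [S → b]
bbpbbpbpbpSp => bbpbbpbpbpbp   [S → b]

S => SSp => bbQSp => bbpQSp => bbpSSp => bbpSSpSp => bbpSSpSpSp => bbpSSpSpSpSp => bbpbSpSpSpSp => bbpbbpSpSpSp => bbpbbpbpSpSp => bbpbbpbpbpSp => bbpbbpbpbpbp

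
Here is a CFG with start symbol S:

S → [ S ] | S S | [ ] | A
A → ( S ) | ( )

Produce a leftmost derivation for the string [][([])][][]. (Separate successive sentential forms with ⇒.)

S⇒SS⇒[]S⇒[]SS⇒[][S]S⇒[][A]S⇒[][(S)]S⇒[][([])]S⇒[][([])]SS⇒[][([])][]S⇒[][([])][][]

S ⇒ SS   [S → S S]
SS ⇒ []S   [S → [ ]]
[]S ⇒ []SS   [S → S S]
[]SS ⇒ [][S]S   [S → [ S ]]
[][S]S ⇒ [][A]S   [S → A]
[][A]S ⇒ [][(S)]S   [A → ( S )]
[][(S)]S ⇒ [][([])]S   [S → [ ]]
[][([])]S ⇒ [][([])]SS   [S → S S]
[][([])]SS ⇒ [][([])][]S   [S → [ ]]
[][([])][]S ⇒ [][([])][][]   [S → [ ]]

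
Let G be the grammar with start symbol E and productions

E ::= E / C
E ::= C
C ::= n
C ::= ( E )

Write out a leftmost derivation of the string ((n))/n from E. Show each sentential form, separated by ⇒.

E ⇒ E/C   [E ::= E / C]
E/C ⇒ C/C   [E ::= C]
C/C ⇒ (E)/C   [C ::= ( E )]
(E)/C ⇒ (C)/C   [E ::= C]
(C)/C ⇒ ((E))/C   [C ::= ( E )]
((E))/C ⇒ ((C))/C   [E ::= C]
((C))/C ⇒ ((n))/C   [C ::= n]
((n))/C ⇒ ((n))/n   [C ::= n]

E ⇒ E/C ⇒ C/C ⇒ (E)/C ⇒ (C)/C ⇒ ((E))/C ⇒ ((C))/C ⇒ ((n))/C ⇒ ((n))/n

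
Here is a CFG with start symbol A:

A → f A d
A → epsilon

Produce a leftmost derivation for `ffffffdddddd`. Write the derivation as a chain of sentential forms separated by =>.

A => fAd   [A → f A d]
fAd => ffAdd   [A → f A d]
ffAdd => fffAddd   [A → f A d]
fffAddd => ffffAdddd   [A → f A d]
ffffAdddd => fffffAddddd   [A → f A d]
fffffAddddd => ffffffAdddddd   [A → f A d]
ffffffAdddddd => ffffffdddddd   [A → epsilon]

A => fAd => ffAdd => fffAddd => ffffAdddd => fffffAddddd => ffffffAdddddd => ffffffdddddd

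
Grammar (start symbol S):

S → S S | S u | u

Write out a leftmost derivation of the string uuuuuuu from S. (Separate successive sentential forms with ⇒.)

S ⇒ SS ⇒ SSS ⇒ SuSS ⇒ SuuSS ⇒ uuuSS ⇒ uuuSSS ⇒ uuuSuSS ⇒ uuuuuSS ⇒ uuuuuuS ⇒ uuuuuuu

S ⇒ SS   [S → S S]
SS ⇒ SSS   [S → S S]
SSS ⇒ SuSS   [S → S u]
SuSS ⇒ SuuSS   [S → S u]
SuuSS ⇒ uuuSS   [S → u]
uuuSS ⇒ uuuSSS   [S → S S]
uuuSSS ⇒ uuuSuSS   [S → S u]
uuuSuSS ⇒ uuuuuSS   [S → u]
uuuuuSS ⇒ uuuuuuS   [S → u]
uuuuuuS ⇒ uuuuuuu   [S → u]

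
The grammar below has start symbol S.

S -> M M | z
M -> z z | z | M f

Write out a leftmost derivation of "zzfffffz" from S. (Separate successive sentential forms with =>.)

S => MM   [S -> M M]
MM => MfM   [M -> M f]
MfM => MffM   [M -> M f]
MffM => MfffM   [M -> M f]
MfffM => MffffM   [M -> M f]
MffffM => MfffffM   [M -> M f]
MfffffM => zzfffffM   [M -> z z]
zzfffffM => zzfffffz   [M -> z]

S => MM => MfM => MffM => MfffM => MffffM => MfffffM => zzfffffM => zzfffffz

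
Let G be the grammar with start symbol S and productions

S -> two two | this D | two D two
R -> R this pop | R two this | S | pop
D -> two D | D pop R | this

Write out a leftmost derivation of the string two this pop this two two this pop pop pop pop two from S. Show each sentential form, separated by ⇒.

S ⇒ two D two   [S -> two D two]
two D two ⇒ two D pop R two   [D -> D pop R]
two D pop R two ⇒ two this pop R two   [D -> this]
two this pop R two ⇒ two this pop S two   [R -> S]
two this pop S two ⇒ two this pop this D two   [S -> this D]
two this pop this D two ⇒ two this pop this two D two   [D -> two D]
two this pop this two D two ⇒ two this pop this two two D two   [D -> two D]
two this pop this two two D two ⇒ two this pop this two two D pop R two   [D -> D pop R]
two this pop this two two D pop R two ⇒ two this pop this two two D pop R pop R two   [D -> D pop R]
two this pop this two two D pop R pop R two ⇒ two this pop this two two this pop R pop R two   [D -> this]
two this pop this two two this pop R pop R two ⇒ two this pop this two two this pop pop pop R two   [R -> pop]
two this pop this two two this pop pop pop R two ⇒ two this pop this two two this pop pop pop pop two   [R -> pop]

S ⇒ two D two ⇒ two D pop R two ⇒ two this pop R two ⇒ two this pop S two ⇒ two this pop this D two ⇒ two this pop this two D two ⇒ two this pop this two two D two ⇒ two this pop this two two D pop R two ⇒ two this pop this two two D pop R pop R two ⇒ two this pop this two two this pop R pop R two ⇒ two this pop this two two this pop pop pop R two ⇒ two this pop this two two this pop pop pop pop two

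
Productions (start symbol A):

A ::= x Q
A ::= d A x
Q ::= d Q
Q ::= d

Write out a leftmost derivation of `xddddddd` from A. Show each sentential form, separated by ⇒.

A ⇒ xQ   [A ::= x Q]
xQ ⇒ xdQ   [Q ::= d Q]
xdQ ⇒ xddQ   [Q ::= d Q]
xddQ ⇒ xdddQ   [Q ::= d Q]
xdddQ ⇒ xddddQ   [Q ::= d Q]
xddddQ ⇒ xdddddQ   [Q ::= d Q]
xdddddQ ⇒ xddddddQ   [Q ::= d Q]
xddddddQ ⇒ xddddddd   [Q ::= d]

A⇒xQ⇒xdQ⇒xddQ⇒xdddQ⇒xddddQ⇒xdddddQ⇒xddddddQ⇒xddddddd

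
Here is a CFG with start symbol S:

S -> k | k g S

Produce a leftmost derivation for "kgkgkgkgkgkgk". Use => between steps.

S => kgS => kgkgS => kgkgkgS => kgkgkgkgS => kgkgkgkgkgS => kgkgkgkgkgkgS => kgkgkgkgkgkgk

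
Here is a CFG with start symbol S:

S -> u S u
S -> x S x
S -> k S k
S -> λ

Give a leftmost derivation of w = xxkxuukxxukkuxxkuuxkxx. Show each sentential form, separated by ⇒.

S ⇒ xSx ⇒ xxSxx ⇒ xxkSkxx ⇒ xxkxSxkxx ⇒ xxkxuSuxkxx ⇒ xxkxuuSuuxkxx ⇒ xxkxuukSkuuxkxx ⇒ xxkxuukxSxkuuxkxx ⇒ xxkxuukxxSxxkuuxkxx ⇒ xxkxuukxxuSuxxkuuxkxx ⇒ xxkxuukxxukSkuxxkuuxkxx ⇒ xxkxuukxxukkuxxkuuxkxx

S ⇒ xSx   [S -> x S x]
xSx ⇒ xxSxx   [S -> x S x]
xxSxx ⇒ xxkSkxx   [S -> k S k]
xxkSkxx ⇒ xxkxSxkxx   [S -> x S x]
xxkxSxkxx ⇒ xxkxuSuxkxx   [S -> u S u]
xxkxuSuxkxx ⇒ xxkxuuSuuxkxx   [S -> u S u]
xxkxuuSuuxkxx ⇒ xxkxuukSkuuxkxx   [S -> k S k]
xxkxuukSkuuxkxx ⇒ xxkxuukxSxkuuxkxx   [S -> x S x]
xxkxuukxSxkuuxkxx ⇒ xxkxuukxxSxxkuuxkxx   [S -> x S x]
xxkxuukxxSxxkuuxkxx ⇒ xxkxuukxxuSuxxkuuxkxx   [S -> u S u]
xxkxuukxxuSuxxkuuxkxx ⇒ xxkxuukxxukSkuxxkuuxkxx   [S -> k S k]
xxkxuukxxukSkuxxkuuxkxx ⇒ xxkxuukxxukkuxxkuuxkxx   [S -> λ]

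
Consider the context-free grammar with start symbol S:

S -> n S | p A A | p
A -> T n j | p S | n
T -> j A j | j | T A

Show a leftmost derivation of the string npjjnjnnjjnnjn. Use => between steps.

S => nS   [S -> n S]
nS => npAA   [S -> p A A]
npAA => npTnjA   [A -> T n j]
npTnjA => npTAnjA   [T -> T A]
npTAnjA => npjAjAnjA   [T -> j A j]
npjAjAnjA => npjTnjjAnjA   [A -> T n j]
npjTnjjAnjA => npjTAnjjAnjA   [T -> T A]
npjTAnjjAnjA => npjjAjAnjjAnjA   [T -> j A j]
npjjAjAnjjAnjA => npjjnjAnjjAnjA   [A -> n]
npjjnjAnjjAnjA => npjjnjnnjjAnjA   [A -> n]
npjjnjnnjjAnjA => npjjnjnnjjnnjA   [A -> n]
npjjnjnnjjnnjA => npjjnjnnjjnnjn   [A -> n]

S => nS => npAA => npTnjA => npTAnjA => npjAjAnjA => npjTnjjAnjA => npjTAnjjAnjA => npjjAjAnjjAnjA => npjjnjAnjjAnjA => npjjnjnnjjAnjA => npjjnjnnjjnnjA => npjjnjnnjjnnjn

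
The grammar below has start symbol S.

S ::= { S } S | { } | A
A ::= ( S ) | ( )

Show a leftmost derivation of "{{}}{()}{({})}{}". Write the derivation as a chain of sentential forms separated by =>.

S => {S}S => {{}}S => {{}}{S}S => {{}}{A}S => {{}}{()}S => {{}}{()}{S}S => {{}}{()}{A}S => {{}}{()}{(S)}S => {{}}{()}{({})}S => {{}}{()}{({})}{}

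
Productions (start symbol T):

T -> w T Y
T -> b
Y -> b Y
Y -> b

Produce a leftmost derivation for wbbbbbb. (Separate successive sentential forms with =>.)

T=>wTY=>wbY=>wbbY=>wbbbY=>wbbbbY=>wbbbbbY=>wbbbbbb

T => wTY   [T -> w T Y]
wTY => wbY   [T -> b]
wbY => wbbY   [Y -> b Y]
wbbY => wbbbY   [Y -> b Y]
wbbbY => wbbbbY   [Y -> b Y]
wbbbbY => wbbbbbY   [Y -> b Y]
wbbbbbY => wbbbbbb   [Y -> b]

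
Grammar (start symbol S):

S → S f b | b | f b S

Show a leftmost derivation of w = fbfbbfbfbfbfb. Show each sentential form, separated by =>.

S => Sfb   [S → S f b]
Sfb => Sfbfb   [S → S f b]
Sfbfb => fbSfbfb   [S → f b S]
fbSfbfb => fbfbSfbfb   [S → f b S]
fbfbSfbfb => fbfbSfbfbfb   [S → S f b]
fbfbSfbfbfb => fbfbSfbfbfbfb   [S → S f b]
fbfbSfbfbfbfb => fbfbbfbfbfbfb   [S → b]

S => Sfb => Sfbfb => fbSfbfb => fbfbSfbfb => fbfbSfbfbfb => fbfbSfbfbfbfb => fbfbbfbfbfbfb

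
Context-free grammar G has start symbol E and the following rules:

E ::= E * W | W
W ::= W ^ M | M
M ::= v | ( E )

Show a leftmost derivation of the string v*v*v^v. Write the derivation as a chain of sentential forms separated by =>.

E => E*W   [E ::= E * W]
E*W => E*W*W   [E ::= E * W]
E*W*W => W*W*W   [E ::= W]
W*W*W => M*W*W   [W ::= M]
M*W*W => v*W*W   [M ::= v]
v*W*W => v*M*W   [W ::= M]
v*M*W => v*v*W   [M ::= v]
v*v*W => v*v*W^M   [W ::= W ^ M]
v*v*W^M => v*v*M^M   [W ::= M]
v*v*M^M => v*v*v^M   [M ::= v]
v*v*v^M => v*v*v^v   [M ::= v]

E=>E*W=>E*W*W=>W*W*W=>M*W*W=>v*W*W=>v*M*W=>v*v*W=>v*v*W^M=>v*v*M^M=>v*v*v^M=>v*v*v^v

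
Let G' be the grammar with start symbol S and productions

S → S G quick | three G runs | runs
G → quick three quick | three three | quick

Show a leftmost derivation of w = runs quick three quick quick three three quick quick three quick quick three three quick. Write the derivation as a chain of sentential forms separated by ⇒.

S ⇒ S G quick ⇒ S G quick G quick ⇒ S G quick G quick G quick ⇒ S G quick G quick G quick G quick ⇒ runs G quick G quick G quick G quick ⇒ runs quick three quick quick G quick G quick G quick ⇒ runs quick three quick quick three three quick G quick G quick ⇒ runs quick three quick quick three three quick quick three quick quick G quick ⇒ runs quick three quick quick three three quick quick three quick quick three three quick

S ⇒ S G quick   [S → S G quick]
S G quick ⇒ S G quick G quick   [S → S G quick]
S G quick G quick ⇒ S G quick G quick G quick   [S → S G quick]
S G quick G quick G quick ⇒ S G quick G quick G quick G quick   [S → S G quick]
S G quick G quick G quick G quick ⇒ runs G quick G quick G quick G quick   [S → runs]
runs G quick G quick G quick G quick ⇒ runs quick three quick quick G quick G quick G quick   [G → quick three quick]
runs quick three quick quick G quick G quick G quick ⇒ runs quick three quick quick three three quick G quick G quick   [G → three three]
runs quick three quick quick three three quick G quick G quick ⇒ runs quick three quick quick three three quick quick three quick quick G quick   [G → quick three quick]
runs quick three quick quick three three quick quick three quick quick G quick ⇒ runs quick three quick quick three three quick quick three quick quick three three quick   [G → three three]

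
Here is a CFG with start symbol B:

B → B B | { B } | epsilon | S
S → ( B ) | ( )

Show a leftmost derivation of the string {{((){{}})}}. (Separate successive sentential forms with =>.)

B=>{B}=>{{B}}=>{{BB}}=>{{SB}}=>{{(B)B}}=>{{(BB)B}}=>{{(SB)B}}=>{{(()B)B}}=>{{((){B})B}}=>{{((){{B}})B}}=>{{((){{}})B}}=>{{((){{}})}}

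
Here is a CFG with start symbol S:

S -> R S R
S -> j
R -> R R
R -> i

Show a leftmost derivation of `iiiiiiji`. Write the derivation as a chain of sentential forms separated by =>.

S => RSR   [S -> R S R]
RSR => RRSR   [R -> R R]
RRSR => RRRSR   [R -> R R]
RRRSR => RRRRSR   [R -> R R]
RRRRSR => RRRRRSR   [R -> R R]
RRRRRSR => RRRRRRSR   [R -> R R]
RRRRRRSR => iRRRRRSR   [R -> i]
iRRRRRSR => iiRRRRSR   [R -> i]
iiRRRRSR => iiiRRRSR   [R -> i]
iiiRRRSR => iiiiRRSR   [R -> i]
iiiiRRSR => iiiiiRSR   [R -> i]
iiiiiRSR => iiiiiiSR   [R -> i]
iiiiiiSR => iiiiiijR   [S -> j]
iiiiiijR => iiiiiiji   [R -> i]

S=>RSR=>RRSR=>RRRSR=>RRRRSR=>RRRRRSR=>RRRRRRSR=>iRRRRRSR=>iiRRRRSR=>iiiRRRSR=>iiiiRRSR=>iiiiiRSR=>iiiiiiSR=>iiiiiijR=>iiiiiiji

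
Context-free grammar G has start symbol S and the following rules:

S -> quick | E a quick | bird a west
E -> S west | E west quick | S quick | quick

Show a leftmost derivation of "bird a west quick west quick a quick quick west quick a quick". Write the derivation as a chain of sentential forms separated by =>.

S => E a quick => E west quick a quick => S quick west quick a quick => E a quick quick west quick a quick => E west quick a quick quick west quick a quick => S quick west quick a quick quick west quick a quick => bird a west quick west quick a quick quick west quick a quick

S => E a quick   [S -> E a quick]
E a quick => E west quick a quick   [E -> E west quick]
E west quick a quick => S quick west quick a quick   [E -> S quick]
S quick west quick a quick => E a quick quick west quick a quick   [S -> E a quick]
E a quick quick west quick a quick => E west quick a quick quick west quick a quick   [E -> E west quick]
E west quick a quick quick west quick a quick => S quick west quick a quick quick west quick a quick   [E -> S quick]
S quick west quick a quick quick west quick a quick => bird a west quick west quick a quick quick west quick a quick   [S -> bird a west]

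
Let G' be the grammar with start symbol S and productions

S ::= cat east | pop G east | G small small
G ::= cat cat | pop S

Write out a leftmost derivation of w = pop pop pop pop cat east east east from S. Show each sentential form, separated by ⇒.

S ⇒ pop G east ⇒ pop pop S east ⇒ pop pop pop G east east ⇒ pop pop pop pop S east east ⇒ pop pop pop pop cat east east east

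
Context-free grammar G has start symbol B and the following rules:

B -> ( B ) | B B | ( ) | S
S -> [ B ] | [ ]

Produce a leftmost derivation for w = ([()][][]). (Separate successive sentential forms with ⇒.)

B ⇒ (B) ⇒ (BB) ⇒ (BBB) ⇒ (SBB) ⇒ ([B]BB) ⇒ ([()]BB) ⇒ ([()]SB) ⇒ ([()][]B) ⇒ ([()][]S) ⇒ ([()][][])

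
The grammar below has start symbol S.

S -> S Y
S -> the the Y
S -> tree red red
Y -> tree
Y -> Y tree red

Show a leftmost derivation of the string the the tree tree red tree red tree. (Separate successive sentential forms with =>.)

S => S Y => the the Y Y => the the Y tree red Y => the the Y tree red tree red Y => the the tree tree red tree red Y => the the tree tree red tree red tree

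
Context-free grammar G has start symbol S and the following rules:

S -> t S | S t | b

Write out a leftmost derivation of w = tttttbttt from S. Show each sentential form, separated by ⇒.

S ⇒ St ⇒ tSt ⇒ tStt ⇒ ttStt ⇒ tttStt ⇒ tttSttt ⇒ ttttSttt ⇒ tttttSttt ⇒ tttttbttt

S ⇒ St   [S -> S t]
St ⇒ tSt   [S -> t S]
tSt ⇒ tStt   [S -> S t]
tStt ⇒ ttStt   [S -> t S]
ttStt ⇒ tttStt   [S -> t S]
tttStt ⇒ tttSttt   [S -> S t]
tttSttt ⇒ ttttSttt   [S -> t S]
ttttSttt ⇒ tttttSttt   [S -> t S]
tttttSttt ⇒ tttttbttt   [S -> b]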